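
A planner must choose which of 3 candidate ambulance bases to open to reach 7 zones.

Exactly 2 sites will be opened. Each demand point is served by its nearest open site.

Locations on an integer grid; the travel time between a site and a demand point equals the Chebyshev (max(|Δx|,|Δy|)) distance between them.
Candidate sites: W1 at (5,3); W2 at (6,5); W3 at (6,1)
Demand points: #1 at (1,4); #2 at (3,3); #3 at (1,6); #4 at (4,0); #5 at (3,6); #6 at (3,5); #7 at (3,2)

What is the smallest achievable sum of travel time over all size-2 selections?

Open {W1, W3}.
  #1→W1 4, #2→W1 2, #3→W1 4, #4→W3 2, #5→W1 3, #6→W1 2, #7→W1 2  ⇒ total 19.
Compare {W1, W2}: total 20.
Compare {W2, W3}: total 24.

19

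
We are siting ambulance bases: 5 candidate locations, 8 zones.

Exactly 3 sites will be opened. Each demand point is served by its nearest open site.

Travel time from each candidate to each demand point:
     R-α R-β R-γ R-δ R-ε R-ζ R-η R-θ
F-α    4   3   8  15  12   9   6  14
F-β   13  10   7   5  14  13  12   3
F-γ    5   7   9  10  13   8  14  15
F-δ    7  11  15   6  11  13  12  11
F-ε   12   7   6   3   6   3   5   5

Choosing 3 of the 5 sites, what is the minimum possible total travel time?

Open {F-α, F-β, F-ε}.
  R-α→F-α 4, R-β→F-α 3, R-γ→F-ε 6, R-δ→F-ε 3, R-ε→F-ε 6, R-ζ→F-ε 3, R-η→F-ε 5, R-θ→F-β 3  ⇒ total 33.
Compare {F-α, F-γ, F-ε}: total 35.
Compare {F-α, F-δ, F-ε}: total 35.
No size-3 selection does better; minimum is 33.

33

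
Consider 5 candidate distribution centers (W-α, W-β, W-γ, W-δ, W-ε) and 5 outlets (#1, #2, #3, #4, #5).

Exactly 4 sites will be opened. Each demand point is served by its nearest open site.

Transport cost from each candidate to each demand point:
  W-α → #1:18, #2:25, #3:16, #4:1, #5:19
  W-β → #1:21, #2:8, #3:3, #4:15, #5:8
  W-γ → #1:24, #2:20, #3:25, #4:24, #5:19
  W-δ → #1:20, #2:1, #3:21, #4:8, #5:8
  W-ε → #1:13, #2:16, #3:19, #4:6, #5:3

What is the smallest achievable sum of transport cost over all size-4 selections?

21

Open {W-α, W-β, W-δ, W-ε}.
  #1→W-ε 13, #2→W-δ 1, #3→W-β 3, #4→W-α 1, #5→W-ε 3  ⇒ total 21.
Compare {W-β, W-γ, W-δ, W-ε}: total 26.
Compare {W-α, W-β, W-γ, W-ε}: total 28.
No size-4 selection does better; minimum is 21.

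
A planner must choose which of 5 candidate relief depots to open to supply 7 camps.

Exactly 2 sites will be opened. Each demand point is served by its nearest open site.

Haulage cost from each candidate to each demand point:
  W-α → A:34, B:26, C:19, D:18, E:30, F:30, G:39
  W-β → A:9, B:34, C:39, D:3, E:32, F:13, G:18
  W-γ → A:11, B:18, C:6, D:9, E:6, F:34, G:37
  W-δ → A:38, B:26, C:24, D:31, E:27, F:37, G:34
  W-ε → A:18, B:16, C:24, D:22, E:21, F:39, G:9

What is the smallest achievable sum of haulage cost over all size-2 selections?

73

Open {W-β, W-γ}.
  A→W-β 9, B→W-γ 18, C→W-γ 6, D→W-β 3, E→W-γ 6, F→W-β 13, G→W-β 18  ⇒ total 73.
Compare {W-γ, W-ε}: total 91.
Compare {W-β, W-ε}: total 95.
No size-2 selection does better; minimum is 73.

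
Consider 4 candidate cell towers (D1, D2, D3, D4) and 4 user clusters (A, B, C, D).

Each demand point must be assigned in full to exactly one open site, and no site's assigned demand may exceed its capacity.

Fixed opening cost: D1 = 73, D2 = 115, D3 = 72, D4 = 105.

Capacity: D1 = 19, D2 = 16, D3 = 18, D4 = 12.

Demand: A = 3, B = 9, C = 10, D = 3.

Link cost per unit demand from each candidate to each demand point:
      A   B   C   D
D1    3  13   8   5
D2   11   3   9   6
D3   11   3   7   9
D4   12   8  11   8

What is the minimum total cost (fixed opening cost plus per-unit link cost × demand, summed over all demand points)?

276

Open {D1, D3}; cheapest assignment that respects the capacities:
  D1 (cap 19, load 16): A, C, D — cost 3×3 + 10×8 + 3×5 = 104
  D3 (cap 18, load 9): B — cost 9×3 = 27
  Shipping 131, fixed 145 → total 276.
  Any other capacity-feasible assignment to {D1, D3} ships for at least 131.
Compare {D1, D2}: its best feasible assignment gives total 319.
Compare {D2, D3}: its best feasible assignment gives total 335.
Every other set of open sites that can feasibly serve all demand totals ≥ 319 even under its best assignment. Minimum: 276.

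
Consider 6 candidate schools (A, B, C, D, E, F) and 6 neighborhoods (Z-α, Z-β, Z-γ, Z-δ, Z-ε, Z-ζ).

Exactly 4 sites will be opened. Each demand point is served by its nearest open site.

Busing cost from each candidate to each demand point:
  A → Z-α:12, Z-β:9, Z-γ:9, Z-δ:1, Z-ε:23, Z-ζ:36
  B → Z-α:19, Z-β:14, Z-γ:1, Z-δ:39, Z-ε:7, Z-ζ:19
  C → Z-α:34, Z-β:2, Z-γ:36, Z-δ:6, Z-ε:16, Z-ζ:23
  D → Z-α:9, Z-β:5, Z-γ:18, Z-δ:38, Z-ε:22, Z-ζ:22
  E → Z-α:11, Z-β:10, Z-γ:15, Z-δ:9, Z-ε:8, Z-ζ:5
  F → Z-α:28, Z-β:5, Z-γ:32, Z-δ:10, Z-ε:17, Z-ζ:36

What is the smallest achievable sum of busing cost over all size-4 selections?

Open {A, B, C, E}.
  Z-α→E 11, Z-β→C 2, Z-γ→B 1, Z-δ→A 1, Z-ε→B 7, Z-ζ→E 5  ⇒ total 27.
Compare {A, B, D, E}: total 28.
Compare {A, B, E, F}: total 30.
No size-4 selection does better; minimum is 27.

27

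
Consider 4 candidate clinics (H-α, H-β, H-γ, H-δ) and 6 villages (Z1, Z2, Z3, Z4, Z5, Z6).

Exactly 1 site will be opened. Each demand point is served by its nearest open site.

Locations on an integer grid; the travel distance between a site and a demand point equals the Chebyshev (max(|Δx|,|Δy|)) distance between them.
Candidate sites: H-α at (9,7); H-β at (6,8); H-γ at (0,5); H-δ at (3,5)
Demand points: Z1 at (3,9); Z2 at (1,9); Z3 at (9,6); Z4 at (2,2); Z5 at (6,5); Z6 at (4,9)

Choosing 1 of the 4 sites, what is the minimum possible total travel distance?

Open {H-β}.
  Z1→H-β 3, Z2→H-β 5, Z3→H-β 3, Z4→H-β 6, Z5→H-β 3, Z6→H-β 2  ⇒ total 22.
Compare {H-δ}: total 24.
Compare {H-α}: total 30.
No size-1 selection does better; minimum is 22.

22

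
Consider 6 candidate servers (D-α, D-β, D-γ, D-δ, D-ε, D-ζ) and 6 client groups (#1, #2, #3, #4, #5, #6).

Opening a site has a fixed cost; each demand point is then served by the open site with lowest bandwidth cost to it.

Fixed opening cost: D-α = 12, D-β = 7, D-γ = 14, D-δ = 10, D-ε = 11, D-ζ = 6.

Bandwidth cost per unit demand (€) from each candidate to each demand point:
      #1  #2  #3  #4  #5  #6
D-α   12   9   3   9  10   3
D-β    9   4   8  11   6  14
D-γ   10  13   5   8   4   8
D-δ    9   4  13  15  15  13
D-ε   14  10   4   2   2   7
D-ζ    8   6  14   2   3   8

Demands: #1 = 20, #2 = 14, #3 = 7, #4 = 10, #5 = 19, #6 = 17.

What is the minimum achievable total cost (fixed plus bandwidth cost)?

Open {D-α, D-β, D-ε, D-ζ}: assign each demand point to its cheapest open site.
  #1→D-ζ 20×8=160, #2→D-β 14×4=56, #3→D-α 7×3=21, #4→D-ε 10×2=20, #5→D-ε 19×2=38, #6→D-α 17×3=51
  bandwidth cost 346, fixed 36 → total 382.
Compare {D-α, D-δ, D-ε, D-ζ}: bandwidth cost 346 + fixed 39 = 385.
Compare {D-α, D-β, D-ζ}: bandwidth cost 365 + fixed 25 = 390.
Compare {D-α, D-β, D-δ, D-ε, D-ζ}: bandwidth cost 346 + fixed 46 = 392.
All other subsets cost ≥ 385. Minimum total cost: 382.

382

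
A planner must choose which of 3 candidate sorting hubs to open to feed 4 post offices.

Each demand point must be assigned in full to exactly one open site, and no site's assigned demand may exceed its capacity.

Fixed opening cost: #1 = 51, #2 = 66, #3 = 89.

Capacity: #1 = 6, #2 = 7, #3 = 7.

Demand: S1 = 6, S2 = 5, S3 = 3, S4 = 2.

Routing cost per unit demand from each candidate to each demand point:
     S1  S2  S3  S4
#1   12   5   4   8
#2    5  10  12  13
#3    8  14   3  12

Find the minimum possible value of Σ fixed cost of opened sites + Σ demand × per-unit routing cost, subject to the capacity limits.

294

Open {#1, #2, #3}; cheapest assignment that respects the capacities:
  #1 (cap 6, load 5): S2 — cost 5×5 = 25
  #2 (cap 7, load 6): S1 — cost 6×5 = 30
  #3 (cap 7, load 5): S3, S4 — cost 3×3 + 2×12 = 33
  Shipping 88, fixed 206 → total 294.
  Any other capacity-feasible assignment to {#1, #2, #3} ships for at least 88.
Total demand is 16 and no other set of sites has combined capacity ≥ 16, so {#1, #2, #3} is the only feasible choice of open sites. Minimum: 294.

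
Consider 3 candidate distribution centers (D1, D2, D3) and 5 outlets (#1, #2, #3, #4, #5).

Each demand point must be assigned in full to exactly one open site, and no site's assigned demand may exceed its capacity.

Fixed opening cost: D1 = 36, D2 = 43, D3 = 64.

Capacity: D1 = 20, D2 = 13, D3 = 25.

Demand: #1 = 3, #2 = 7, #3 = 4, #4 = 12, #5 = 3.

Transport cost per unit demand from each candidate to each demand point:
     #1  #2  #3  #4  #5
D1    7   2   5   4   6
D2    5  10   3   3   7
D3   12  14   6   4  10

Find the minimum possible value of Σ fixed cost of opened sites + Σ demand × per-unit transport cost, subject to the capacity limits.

Open {D1, D2}; cheapest assignment that respects the capacities:
  D1 (cap 20, load 17): #1, #2, #3, #5 — cost 3×7 + 7×2 + 4×5 + 3×6 = 73
  D2 (cap 13, load 12): #4 — cost 12×3 = 36
  Shipping 109, fixed 79 → total 188.
  Any other capacity-feasible assignment to {D1, D2} ships for at least 109.
Compare {D1, D3}: its best feasible assignment gives total 221.
Compare {D1, D2, D3}: its best feasible assignment gives total 250.
Every other set of open sites that can feasibly serve all demand totals ≥ 221 even under its best assignment. Minimum: 188.

188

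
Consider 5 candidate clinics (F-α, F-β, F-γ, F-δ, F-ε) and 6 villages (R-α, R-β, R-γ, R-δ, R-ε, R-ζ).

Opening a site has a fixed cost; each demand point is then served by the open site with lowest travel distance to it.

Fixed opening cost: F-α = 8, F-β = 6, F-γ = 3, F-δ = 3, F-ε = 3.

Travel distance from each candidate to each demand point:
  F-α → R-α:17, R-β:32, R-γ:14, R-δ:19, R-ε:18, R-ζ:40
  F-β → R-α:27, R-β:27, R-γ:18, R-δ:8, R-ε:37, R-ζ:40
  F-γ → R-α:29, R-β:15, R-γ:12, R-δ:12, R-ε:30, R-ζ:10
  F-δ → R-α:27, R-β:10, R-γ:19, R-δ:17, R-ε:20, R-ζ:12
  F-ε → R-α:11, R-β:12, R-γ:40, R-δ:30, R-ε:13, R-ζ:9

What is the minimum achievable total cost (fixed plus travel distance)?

75

Open {F-γ, F-ε}: assign each demand point to its cheapest open site.
  R-α→F-ε 11, R-β→F-ε 12, R-γ→F-γ 12, R-δ→F-γ 12, R-ε→F-ε 13, R-ζ→F-ε 9
  travel distance 69, fixed 6 → total 75.
Compare {F-γ, F-δ, F-ε}: travel distance 67 + fixed 9 = 76.
Compare {F-β, F-γ, F-ε}: travel distance 65 + fixed 12 = 77.
Compare {F-β, F-γ, F-δ, F-ε}: travel distance 63 + fixed 15 = 78.
All other subsets cost ≥ 76. Minimum total cost: 75.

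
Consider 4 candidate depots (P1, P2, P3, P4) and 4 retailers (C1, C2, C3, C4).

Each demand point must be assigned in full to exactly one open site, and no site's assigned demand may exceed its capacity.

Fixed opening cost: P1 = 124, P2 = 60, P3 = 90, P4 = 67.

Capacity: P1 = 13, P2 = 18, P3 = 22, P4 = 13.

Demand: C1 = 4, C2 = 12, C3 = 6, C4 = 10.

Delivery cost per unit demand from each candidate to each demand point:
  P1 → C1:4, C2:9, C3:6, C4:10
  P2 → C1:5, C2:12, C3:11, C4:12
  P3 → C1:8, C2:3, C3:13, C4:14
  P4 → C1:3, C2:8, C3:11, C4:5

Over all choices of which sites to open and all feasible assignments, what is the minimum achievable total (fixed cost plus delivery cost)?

353

Open {P3, P4}; cheapest assignment that respects the capacities:
  P3 (cap 22, load 22): C1, C2, C3 — cost 4×8 + 12×3 + 6×13 = 146
  P4 (cap 13, load 10): C4 — cost 10×5 = 50
  Shipping 196, fixed 157 → total 353.
  Any other capacity-feasible assignment to {P3, P4} ships for at least 196.
Compare {P2, P3, P4}: its best feasible assignment gives total 389.
Compare {P2, P3}: its best feasible assignment gives total 404.
Every other set of open sites that can feasibly serve all demand totals ≥ 389 even under its best assignment. Minimum: 353.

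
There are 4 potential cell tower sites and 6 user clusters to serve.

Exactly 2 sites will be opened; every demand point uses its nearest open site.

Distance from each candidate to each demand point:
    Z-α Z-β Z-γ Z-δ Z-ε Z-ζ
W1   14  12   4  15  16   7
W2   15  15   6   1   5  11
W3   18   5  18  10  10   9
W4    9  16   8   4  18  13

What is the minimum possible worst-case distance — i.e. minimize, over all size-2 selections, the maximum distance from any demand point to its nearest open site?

10

Open {W3, W4}.
  Farthest demand point is Z-ε at distance 10 (to W3); all others are ≤ 10.
With {W1, W2} the worst case is 14.
With {W1, W3} the worst case is 14.
No size-2 selection achieves below 10.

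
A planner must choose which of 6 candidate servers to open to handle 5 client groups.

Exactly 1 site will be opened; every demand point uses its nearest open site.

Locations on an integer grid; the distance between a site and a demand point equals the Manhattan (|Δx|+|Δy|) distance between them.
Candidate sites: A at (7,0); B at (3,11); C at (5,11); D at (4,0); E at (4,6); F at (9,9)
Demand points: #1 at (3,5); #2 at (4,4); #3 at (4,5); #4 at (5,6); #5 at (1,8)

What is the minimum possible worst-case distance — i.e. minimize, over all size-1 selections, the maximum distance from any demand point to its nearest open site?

Open {E}.
  Farthest demand point is #5 at distance 5 (to E); all others are ≤ 5.
With {B} the worst case is 8.
With {C} the worst case is 8.
No size-1 selection achieves below 5.

5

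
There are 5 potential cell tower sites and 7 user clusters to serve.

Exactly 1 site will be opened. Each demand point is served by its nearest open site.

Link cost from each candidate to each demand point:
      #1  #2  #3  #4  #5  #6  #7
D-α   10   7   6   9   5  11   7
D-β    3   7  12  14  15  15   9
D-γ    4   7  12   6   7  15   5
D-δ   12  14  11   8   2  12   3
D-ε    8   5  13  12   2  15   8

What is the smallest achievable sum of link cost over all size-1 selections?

Open {D-α}.
  #1→D-α 10, #2→D-α 7, #3→D-α 6, #4→D-α 9, #5→D-α 5, #6→D-α 11, #7→D-α 7  ⇒ total 55.
Compare {D-γ}: total 56.
Compare {D-δ}: total 62.
No size-1 selection does better; minimum is 55.

55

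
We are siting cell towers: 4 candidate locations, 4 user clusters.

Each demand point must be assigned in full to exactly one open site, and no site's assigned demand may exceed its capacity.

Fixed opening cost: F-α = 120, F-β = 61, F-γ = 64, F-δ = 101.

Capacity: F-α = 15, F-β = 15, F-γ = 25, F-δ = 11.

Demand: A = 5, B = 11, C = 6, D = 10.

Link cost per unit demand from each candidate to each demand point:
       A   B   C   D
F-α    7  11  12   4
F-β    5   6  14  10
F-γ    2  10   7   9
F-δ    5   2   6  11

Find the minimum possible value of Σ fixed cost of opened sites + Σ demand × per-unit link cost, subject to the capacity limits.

Open {F-γ, F-δ}; cheapest assignment that respects the capacities:
  F-γ (cap 25, load 21): A, C, D — cost 5×2 + 6×7 + 10×9 = 142
  F-δ (cap 11, load 11): B — cost 11×2 = 22
  Shipping 164, fixed 165 → total 329.
  Any other capacity-feasible assignment to {F-γ, F-δ} ships for at least 164.
Compare {F-β, F-γ}: its best feasible assignment gives total 333.
Compare {F-α, F-γ}: its best feasible assignment gives total 386.
Every other set of open sites that can feasibly serve all demand totals ≥ 333 even under its best assignment. Minimum: 329.

329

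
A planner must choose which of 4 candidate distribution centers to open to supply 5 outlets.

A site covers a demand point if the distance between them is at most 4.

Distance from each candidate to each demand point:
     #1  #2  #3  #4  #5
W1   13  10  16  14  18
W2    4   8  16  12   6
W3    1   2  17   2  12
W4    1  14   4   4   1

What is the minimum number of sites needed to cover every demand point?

2

Coverage sets (demand points within 4 of each site):
  W1: {}
  W2: {#1}
  W3: {#1, #2, #4}
  W4: {#1, #3, #4, #5}
No single site covers all 5 demand points.
But {W3, W4} covers everything, so the minimum is 2.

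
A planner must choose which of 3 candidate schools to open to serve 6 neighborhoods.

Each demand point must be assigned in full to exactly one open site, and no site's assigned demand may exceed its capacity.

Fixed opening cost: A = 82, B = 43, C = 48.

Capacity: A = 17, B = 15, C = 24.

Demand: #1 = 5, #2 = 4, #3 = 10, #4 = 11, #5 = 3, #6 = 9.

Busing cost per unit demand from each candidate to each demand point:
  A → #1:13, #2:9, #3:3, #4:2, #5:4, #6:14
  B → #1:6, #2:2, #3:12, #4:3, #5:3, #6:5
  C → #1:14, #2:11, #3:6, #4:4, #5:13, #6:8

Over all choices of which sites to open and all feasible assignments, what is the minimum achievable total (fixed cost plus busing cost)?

Open {A, B, C}; cheapest assignment that respects the capacities:
  A (cap 17, load 10): #3 — cost 10×3 = 30
  B (cap 15, load 12): #1, #2, #5 — cost 5×6 + 4×2 + 3×3 = 47
  C (cap 24, load 20): #4, #6 — cost 11×4 + 9×8 = 116
  Shipping 193, fixed 173 → total 366.
  Any other capacity-feasible assignment to {A, B, C} ships for at least 193.
Total demand is 42 and no other set of sites has combined capacity ≥ 42, so {A, B, C} is the only feasible choice of open sites. Minimum: 366.

366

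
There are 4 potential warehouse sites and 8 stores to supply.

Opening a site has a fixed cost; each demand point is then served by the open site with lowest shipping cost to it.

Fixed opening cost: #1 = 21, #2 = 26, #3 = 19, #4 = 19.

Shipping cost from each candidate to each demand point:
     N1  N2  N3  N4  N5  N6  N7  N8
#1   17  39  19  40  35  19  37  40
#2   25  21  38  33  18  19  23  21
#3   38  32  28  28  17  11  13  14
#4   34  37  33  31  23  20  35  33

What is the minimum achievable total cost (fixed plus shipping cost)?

191

Open {#1, #3}: assign each demand point to its cheapest open site.
  N1→#1 17, N2→#3 32, N3→#1 19, N4→#3 28, N5→#3 17, N6→#3 11, N7→#3 13, N8→#3 14
  shipping cost 151, fixed 40 → total 191.
Compare {#3}: shipping cost 181 + fixed 19 = 200.
Compare {#2, #3}: shipping cost 157 + fixed 45 = 202.
Compare {#1, #2, #3}: shipping cost 140 + fixed 66 = 206.
All other subsets cost ≥ 200. Minimum total cost: 191.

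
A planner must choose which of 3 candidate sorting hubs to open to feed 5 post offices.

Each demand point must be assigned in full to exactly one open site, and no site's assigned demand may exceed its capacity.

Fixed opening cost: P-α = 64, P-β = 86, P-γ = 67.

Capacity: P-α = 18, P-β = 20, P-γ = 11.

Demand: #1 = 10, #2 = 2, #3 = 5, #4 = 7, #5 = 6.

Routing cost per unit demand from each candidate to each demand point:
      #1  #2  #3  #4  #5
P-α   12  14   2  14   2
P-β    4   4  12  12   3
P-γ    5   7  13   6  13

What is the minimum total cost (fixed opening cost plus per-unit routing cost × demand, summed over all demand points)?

304

Open {P-α, P-β}; cheapest assignment that respects the capacities:
  P-α (cap 18, load 11): #3, #5 — cost 5×2 + 6×2 = 22
  P-β (cap 20, load 19): #1, #2, #4 — cost 10×4 + 2×4 + 7×12 = 132
  Shipping 154, fixed 150 → total 304.
  Any other capacity-feasible assignment to {P-α, P-β} ships for at least 154.
Compare {P-α, P-β, P-γ}: its best feasible assignment gives total 329.
Compare {P-β, P-γ}: its best feasible assignment gives total 373.
Every other set of open sites that can feasibly serve all demand totals ≥ 329 even under its best assignment. Minimum: 304.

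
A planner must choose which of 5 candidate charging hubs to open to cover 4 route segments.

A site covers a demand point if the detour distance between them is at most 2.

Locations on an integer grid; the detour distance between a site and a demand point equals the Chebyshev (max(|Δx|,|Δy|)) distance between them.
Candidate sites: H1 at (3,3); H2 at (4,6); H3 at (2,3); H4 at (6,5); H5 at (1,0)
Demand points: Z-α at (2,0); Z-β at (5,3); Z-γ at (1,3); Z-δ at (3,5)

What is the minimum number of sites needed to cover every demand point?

Coverage sets (demand points within 2 of each site):
  H1: {Z-β, Z-γ, Z-δ}
  H2: {Z-δ}
  H3: {Z-γ, Z-δ}
  H4: {Z-β}
  H5: {Z-α}
No single site covers all 4 demand points.
But {H1, H5} covers everything, so the minimum is 2.

2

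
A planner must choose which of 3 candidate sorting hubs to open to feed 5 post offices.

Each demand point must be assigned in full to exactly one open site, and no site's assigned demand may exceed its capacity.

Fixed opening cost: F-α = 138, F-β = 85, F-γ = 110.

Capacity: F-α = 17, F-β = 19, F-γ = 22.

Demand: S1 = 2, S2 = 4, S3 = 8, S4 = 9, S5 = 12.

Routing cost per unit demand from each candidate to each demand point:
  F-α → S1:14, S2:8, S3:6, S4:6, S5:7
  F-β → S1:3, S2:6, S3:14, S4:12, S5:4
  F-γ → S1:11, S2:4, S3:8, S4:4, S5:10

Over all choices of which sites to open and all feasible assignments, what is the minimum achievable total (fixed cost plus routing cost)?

Open {F-β, F-γ}; cheapest assignment that respects the capacities:
  F-β (cap 19, load 14): S1, S5 — cost 2×3 + 12×4 = 54
  F-γ (cap 22, load 21): S2, S3, S4 — cost 4×4 + 8×8 + 9×4 = 116
  Shipping 170, fixed 195 → total 365.
  Any other capacity-feasible assignment to {F-β, F-γ} ships for at least 170.
Compare {F-α, F-β}: its best feasible assignment gives total 403.
Compare {F-α, F-γ}: its best feasible assignment gives total 476.
Every other set of open sites that can feasibly serve all demand totals ≥ 403 even under its best assignment. Minimum: 365.

365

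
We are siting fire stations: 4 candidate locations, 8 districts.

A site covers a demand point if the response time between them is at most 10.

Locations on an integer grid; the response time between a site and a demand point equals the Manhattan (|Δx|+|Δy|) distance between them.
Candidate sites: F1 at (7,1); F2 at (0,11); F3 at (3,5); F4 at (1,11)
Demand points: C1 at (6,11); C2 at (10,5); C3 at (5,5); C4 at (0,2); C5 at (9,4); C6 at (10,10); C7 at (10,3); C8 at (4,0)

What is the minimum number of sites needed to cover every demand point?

Coverage sets (demand points within 10 of each site):
  F1: {C2, C3, C4, C5, C7, C8}
  F2: {C1, C4}
  F3: {C1, C2, C3, C4, C5, C7, C8}
  F4: {C1, C3, C4, C6}
No single site covers all 8 demand points.
But {F1, F4} covers everything, so the minimum is 2.

2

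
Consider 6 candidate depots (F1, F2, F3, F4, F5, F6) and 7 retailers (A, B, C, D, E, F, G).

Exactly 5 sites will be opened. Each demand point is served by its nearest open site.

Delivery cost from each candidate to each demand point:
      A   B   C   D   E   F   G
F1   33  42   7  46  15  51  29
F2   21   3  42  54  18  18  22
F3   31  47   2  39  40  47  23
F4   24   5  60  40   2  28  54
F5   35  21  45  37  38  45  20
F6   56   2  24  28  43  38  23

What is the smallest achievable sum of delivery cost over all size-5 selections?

93

Open {F2, F3, F4, F5, F6}.
  A→F2 21, B→F6 2, C→F3 2, D→F6 28, E→F4 2, F→F2 18, G→F5 20  ⇒ total 93.
Compare {F1, F2, F3, F4, F6}: total 95.
Compare {F1, F2, F4, F5, F6}: total 98.
No size-5 selection does better; minimum is 93.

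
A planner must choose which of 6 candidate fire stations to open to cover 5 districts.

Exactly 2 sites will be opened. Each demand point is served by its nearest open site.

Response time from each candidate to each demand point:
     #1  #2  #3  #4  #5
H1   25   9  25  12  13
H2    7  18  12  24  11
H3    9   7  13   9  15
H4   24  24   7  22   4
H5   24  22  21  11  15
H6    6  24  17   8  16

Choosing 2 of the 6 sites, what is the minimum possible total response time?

36

Open {H3, H4}.
  #1→H3 9, #2→H3 7, #3→H4 7, #4→H3 9, #5→H4 4  ⇒ total 36.
Compare {H2, H3}: total 46.
Compare {H3, H6}: total 49.
No size-2 selection does better; minimum is 36.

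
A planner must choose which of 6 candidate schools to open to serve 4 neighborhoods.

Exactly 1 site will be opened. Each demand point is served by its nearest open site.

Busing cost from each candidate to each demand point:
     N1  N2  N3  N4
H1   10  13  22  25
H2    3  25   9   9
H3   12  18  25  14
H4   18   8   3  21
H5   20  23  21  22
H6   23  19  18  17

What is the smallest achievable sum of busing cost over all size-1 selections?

46

Open {H2}.
  N1→H2 3, N2→H2 25, N3→H2 9, N4→H2 9  ⇒ total 46.
Compare {H4}: total 50.
Compare {H3}: total 69.
No size-1 selection does better; minimum is 46.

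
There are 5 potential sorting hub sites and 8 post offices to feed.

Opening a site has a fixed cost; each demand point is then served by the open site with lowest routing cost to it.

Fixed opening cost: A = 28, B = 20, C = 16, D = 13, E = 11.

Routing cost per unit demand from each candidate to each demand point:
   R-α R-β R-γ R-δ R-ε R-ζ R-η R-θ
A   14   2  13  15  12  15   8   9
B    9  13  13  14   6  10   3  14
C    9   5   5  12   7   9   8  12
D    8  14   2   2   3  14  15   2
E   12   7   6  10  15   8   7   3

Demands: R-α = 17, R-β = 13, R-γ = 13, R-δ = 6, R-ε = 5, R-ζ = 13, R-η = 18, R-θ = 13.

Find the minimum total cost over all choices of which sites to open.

471

Open {A, B, D, E}: assign each demand point to its cheapest open site.
  R-α→D 17×8=136, R-β→A 13×2=26, R-γ→D 13×2=26, R-δ→D 6×2=12, R-ε→D 5×3=15, R-ζ→E 13×8=104, R-η→B 18×3=54, R-θ→D 13×2=26
  routing cost 399, fixed 72 → total 471.
Compare {A, B, D}: routing cost 425 + fixed 61 = 486.
Compare {A, B, C, D, E}: routing cost 399 + fixed 88 = 487.
Compare {A, B, C, D}: routing cost 412 + fixed 77 = 489.
All other subsets cost ≥ 486. Minimum total cost: 471.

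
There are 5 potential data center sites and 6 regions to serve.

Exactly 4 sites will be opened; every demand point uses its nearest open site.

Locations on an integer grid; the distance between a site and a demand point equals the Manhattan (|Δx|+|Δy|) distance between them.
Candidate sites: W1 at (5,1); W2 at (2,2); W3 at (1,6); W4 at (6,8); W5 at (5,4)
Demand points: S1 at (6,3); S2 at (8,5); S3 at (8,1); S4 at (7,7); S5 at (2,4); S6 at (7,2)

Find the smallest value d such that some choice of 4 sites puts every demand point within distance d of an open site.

Open {W1, W2, W4, W5}.
  Farthest demand point is S2 at distance 4 (to W5); all others are ≤ 4.
With {W1, W3, W4, W5} the worst case is 4.
With {W1, W2, W3, W4} the worst case is 5.
No size-4 selection achieves below 4.

4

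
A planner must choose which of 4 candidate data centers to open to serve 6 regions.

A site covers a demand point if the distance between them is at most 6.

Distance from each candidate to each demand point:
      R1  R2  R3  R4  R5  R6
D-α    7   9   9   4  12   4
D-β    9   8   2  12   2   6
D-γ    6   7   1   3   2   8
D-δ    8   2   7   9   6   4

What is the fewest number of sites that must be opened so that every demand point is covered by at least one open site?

Coverage sets (demand points within 6 of each site):
  D-α: {R4, R6}
  D-β: {R3, R5, R6}
  D-γ: {R1, R3, R4, R5}
  D-δ: {R2, R5, R6}
No single site covers all 6 demand points.
But {D-γ, D-δ} covers everything, so the minimum is 2.

2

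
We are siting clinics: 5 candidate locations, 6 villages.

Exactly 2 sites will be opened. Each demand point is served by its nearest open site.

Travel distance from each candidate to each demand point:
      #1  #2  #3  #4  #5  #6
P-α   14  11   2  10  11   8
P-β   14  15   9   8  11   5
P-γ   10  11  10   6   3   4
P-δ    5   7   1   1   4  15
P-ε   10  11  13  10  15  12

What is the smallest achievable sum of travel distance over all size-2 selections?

Open {P-γ, P-δ}.
  #1→P-δ 5, #2→P-δ 7, #3→P-δ 1, #4→P-δ 1, #5→P-γ 3, #6→P-γ 4  ⇒ total 21.
Compare {P-β, P-δ}: total 23.
Compare {P-α, P-δ}: total 26.
No size-2 selection does better; minimum is 21.

21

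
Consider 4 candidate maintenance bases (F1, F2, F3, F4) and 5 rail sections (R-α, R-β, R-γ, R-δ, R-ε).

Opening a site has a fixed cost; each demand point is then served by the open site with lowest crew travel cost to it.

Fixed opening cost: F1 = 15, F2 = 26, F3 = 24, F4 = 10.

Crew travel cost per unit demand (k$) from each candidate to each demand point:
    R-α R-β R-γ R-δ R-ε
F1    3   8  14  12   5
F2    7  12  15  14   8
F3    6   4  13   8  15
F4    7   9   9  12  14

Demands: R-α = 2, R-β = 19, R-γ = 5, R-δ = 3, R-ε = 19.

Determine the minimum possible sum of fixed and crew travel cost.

Open {F1, F3, F4}: assign each demand point to its cheapest open site.
  R-α→F1 2×3=6, R-β→F3 19×4=76, R-γ→F4 5×9=45, R-δ→F3 3×8=24, R-ε→F1 19×5=95
  crew travel cost 246, fixed 49 → total 295.
Compare {F1, F3}: crew travel cost 266 + fixed 39 = 305.
Compare {F1, F2, F3, F4}: crew travel cost 246 + fixed 75 = 321.
Compare {F1, F2, F3}: crew travel cost 266 + fixed 65 = 331.
All other subsets cost ≥ 305. Minimum total cost: 295.

295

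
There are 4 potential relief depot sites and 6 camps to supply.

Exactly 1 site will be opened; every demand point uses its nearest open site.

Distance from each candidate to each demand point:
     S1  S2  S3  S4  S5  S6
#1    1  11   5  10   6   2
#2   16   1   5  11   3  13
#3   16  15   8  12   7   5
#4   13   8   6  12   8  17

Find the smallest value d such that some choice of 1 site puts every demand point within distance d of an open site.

Open {#1}.
  Farthest demand point is S2 at distance 11 (to #1); all others are ≤ 11.
With {#2} the worst case is 16.
With {#3} the worst case is 16.
No size-1 selection achieves below 11.

11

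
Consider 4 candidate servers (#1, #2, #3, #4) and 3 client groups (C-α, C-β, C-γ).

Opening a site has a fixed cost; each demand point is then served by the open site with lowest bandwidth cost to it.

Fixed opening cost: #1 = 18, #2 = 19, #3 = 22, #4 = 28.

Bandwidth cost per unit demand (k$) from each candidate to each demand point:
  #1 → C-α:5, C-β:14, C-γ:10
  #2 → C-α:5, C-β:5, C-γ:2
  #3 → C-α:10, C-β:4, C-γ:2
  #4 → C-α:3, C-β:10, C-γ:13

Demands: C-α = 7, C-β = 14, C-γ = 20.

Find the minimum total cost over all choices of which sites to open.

164

Open {#2}: assign each demand point to its cheapest open site.
  C-α→#2 7×5=35, C-β→#2 14×5=70, C-γ→#2 20×2=40
  bandwidth cost 145, fixed 19 → total 164.
Compare {#3, #4}: bandwidth cost 117 + fixed 50 = 167.
Compare {#1, #3}: bandwidth cost 131 + fixed 40 = 171.
Compare {#2, #3}: bandwidth cost 131 + fixed 41 = 172.
All other subsets cost ≥ 167. Minimum total cost: 164.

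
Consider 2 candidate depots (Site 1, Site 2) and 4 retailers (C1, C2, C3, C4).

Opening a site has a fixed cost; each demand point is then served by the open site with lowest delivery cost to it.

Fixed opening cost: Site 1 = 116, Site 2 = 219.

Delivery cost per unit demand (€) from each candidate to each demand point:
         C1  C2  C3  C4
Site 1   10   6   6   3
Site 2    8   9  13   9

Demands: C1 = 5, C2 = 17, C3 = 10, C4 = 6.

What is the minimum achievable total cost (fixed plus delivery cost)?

346

Open {Site 1}: assign each demand point to its cheapest open site.
  C1→Site 1 5×10=50, C2→Site 1 17×6=102, C3→Site 1 10×6=60, C4→Site 1 6×3=18
  delivery cost 230, fixed 116 → total 346.
Compare {Site 1, Site 2}: delivery cost 220 + fixed 335 = 555.
Compare {Site 2}: delivery cost 377 + fixed 219 = 596.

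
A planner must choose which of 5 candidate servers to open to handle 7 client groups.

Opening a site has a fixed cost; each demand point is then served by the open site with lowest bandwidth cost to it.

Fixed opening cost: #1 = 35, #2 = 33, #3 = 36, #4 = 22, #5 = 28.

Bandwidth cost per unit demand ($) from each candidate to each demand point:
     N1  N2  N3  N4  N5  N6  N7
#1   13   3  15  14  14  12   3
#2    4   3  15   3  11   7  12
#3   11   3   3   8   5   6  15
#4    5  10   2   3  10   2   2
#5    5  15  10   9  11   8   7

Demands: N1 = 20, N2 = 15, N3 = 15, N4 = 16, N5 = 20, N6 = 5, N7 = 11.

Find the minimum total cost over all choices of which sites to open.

Open {#3, #4}: assign each demand point to its cheapest open site.
  N1→#4 20×5=100, N2→#3 15×3=45, N3→#4 15×2=30, N4→#4 16×3=48, N5→#3 20×5=100, N6→#4 5×2=10, N7→#4 11×2=22
  bandwidth cost 355, fixed 58 → total 413.
Compare {#2, #3, #4}: bandwidth cost 335 + fixed 91 = 426.
Compare {#3, #4, #5}: bandwidth cost 355 + fixed 86 = 441.
Compare {#1, #3, #4}: bandwidth cost 355 + fixed 93 = 448.
All other subsets cost ≥ 426. Minimum total cost: 413.

413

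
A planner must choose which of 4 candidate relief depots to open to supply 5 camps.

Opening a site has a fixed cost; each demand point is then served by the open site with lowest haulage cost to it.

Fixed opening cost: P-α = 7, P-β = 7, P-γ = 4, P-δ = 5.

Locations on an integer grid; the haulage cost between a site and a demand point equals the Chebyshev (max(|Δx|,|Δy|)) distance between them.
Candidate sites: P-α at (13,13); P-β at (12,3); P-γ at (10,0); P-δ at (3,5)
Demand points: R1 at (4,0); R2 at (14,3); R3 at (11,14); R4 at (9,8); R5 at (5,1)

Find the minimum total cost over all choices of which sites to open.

33

Open {P-α, P-γ}: assign each demand point to its cheapest open site.
  R1→P-γ 6, R2→P-γ 4, R3→P-α 2, R4→P-α 5, R5→P-γ 5
  haulage cost 22, fixed 11 → total 33.
Compare {P-α, P-γ, P-δ}: haulage cost 20 + fixed 16 = 36.
Compare {P-β, P-δ}: haulage cost 25 + fixed 12 = 37.
Compare {P-γ, P-δ}: haulage cost 28 + fixed 9 = 37.
All other subsets cost ≥ 36. Minimum total cost: 33.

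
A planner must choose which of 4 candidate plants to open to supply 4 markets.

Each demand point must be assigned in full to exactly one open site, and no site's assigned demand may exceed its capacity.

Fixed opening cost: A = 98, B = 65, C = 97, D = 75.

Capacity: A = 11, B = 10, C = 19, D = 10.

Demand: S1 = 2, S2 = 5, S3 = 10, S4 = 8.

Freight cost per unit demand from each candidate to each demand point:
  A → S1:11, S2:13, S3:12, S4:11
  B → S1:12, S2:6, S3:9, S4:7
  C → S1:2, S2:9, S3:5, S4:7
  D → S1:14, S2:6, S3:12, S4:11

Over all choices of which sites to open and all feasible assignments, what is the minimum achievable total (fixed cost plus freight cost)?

Open {B, C}; cheapest assignment that respects the capacities:
  B (cap 10, load 8): S4 — cost 8×7 = 56
  C (cap 19, load 17): S1, S2, S3 — cost 2×2 + 5×9 + 10×5 = 99
  Shipping 155, fixed 162 → total 317.
  Any other capacity-feasible assignment to {B, C} ships for at least 155.
Compare {C, D}: its best feasible assignment gives total 336.
Compare {B, C, D}: its best feasible assignment gives total 377.
Every other set of open sites that can feasibly serve all demand totals ≥ 336 even under its best assignment. Minimum: 317.

317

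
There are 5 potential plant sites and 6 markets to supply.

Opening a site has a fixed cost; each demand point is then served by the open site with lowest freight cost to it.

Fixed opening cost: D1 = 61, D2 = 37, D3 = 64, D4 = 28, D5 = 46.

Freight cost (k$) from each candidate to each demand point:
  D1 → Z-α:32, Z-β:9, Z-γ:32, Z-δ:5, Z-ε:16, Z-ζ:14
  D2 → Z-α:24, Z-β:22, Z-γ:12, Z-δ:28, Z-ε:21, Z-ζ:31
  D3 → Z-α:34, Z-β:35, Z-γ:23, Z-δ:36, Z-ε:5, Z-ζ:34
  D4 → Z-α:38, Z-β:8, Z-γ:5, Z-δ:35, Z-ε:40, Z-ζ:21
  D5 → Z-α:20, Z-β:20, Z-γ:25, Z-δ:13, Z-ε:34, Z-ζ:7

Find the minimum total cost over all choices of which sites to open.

Open {D4, D5}: assign each demand point to its cheapest open site.
  Z-α→D5 20, Z-β→D4 8, Z-γ→D4 5, Z-δ→D5 13, Z-ε→D5 34, Z-ζ→D5 7
  freight cost 87, fixed 74 → total 161.
Compare {D5}: freight cost 119 + fixed 46 = 165.
Compare {D1}: freight cost 108 + fixed 61 = 169.
Compare {D1, D4}: freight cost 80 + fixed 89 = 169.
All other subsets cost ≥ 165. Minimum total cost: 161.

161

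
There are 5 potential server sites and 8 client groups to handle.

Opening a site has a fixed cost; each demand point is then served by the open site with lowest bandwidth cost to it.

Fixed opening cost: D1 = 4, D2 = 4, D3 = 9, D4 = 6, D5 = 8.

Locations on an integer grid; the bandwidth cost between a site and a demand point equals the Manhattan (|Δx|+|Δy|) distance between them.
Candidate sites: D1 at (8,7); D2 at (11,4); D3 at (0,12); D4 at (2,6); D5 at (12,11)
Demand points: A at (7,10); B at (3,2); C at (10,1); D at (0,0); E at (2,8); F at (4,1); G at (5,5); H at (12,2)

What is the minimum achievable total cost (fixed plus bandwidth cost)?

Open {D1, D2, D4}: assign each demand point to its cheapest open site.
  A→D1 4, B→D4 5, C→D2 4, D→D4 8, E→D4 2, F→D4 7, G→D4 4, H→D2 3
  bandwidth cost 37, fixed 14 → total 51.
Compare {D2, D4}: bandwidth cost 42 + fixed 10 = 52.
Compare {D1, D4}: bandwidth cost 47 + fixed 10 = 57.
Compare {D2, D4, D5}: bandwidth cost 39 + fixed 18 = 57.
All other subsets cost ≥ 52. Minimum total cost: 51.

51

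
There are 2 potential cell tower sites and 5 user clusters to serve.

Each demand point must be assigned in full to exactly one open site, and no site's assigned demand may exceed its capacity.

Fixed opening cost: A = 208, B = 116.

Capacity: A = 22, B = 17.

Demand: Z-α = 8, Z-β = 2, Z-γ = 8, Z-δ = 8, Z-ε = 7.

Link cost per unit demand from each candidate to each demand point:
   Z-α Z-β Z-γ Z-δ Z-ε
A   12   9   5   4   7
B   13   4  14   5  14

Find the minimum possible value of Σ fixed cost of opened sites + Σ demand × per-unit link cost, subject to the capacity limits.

575

Open {A, B}; cheapest assignment that respects the capacities:
  A (cap 22, load 17): Z-β, Z-γ, Z-ε — cost 2×9 + 8×5 + 7×7 = 107
  B (cap 17, load 16): Z-α, Z-δ — cost 8×13 + 8×5 = 144
  Shipping 251, fixed 324 → total 575.
  Any other capacity-feasible assignment to {A, B} ships for at least 251.
Total demand is 33 and no other set of sites has combined capacity ≥ 33, so {A, B} is the only feasible choice of open sites. Minimum: 575.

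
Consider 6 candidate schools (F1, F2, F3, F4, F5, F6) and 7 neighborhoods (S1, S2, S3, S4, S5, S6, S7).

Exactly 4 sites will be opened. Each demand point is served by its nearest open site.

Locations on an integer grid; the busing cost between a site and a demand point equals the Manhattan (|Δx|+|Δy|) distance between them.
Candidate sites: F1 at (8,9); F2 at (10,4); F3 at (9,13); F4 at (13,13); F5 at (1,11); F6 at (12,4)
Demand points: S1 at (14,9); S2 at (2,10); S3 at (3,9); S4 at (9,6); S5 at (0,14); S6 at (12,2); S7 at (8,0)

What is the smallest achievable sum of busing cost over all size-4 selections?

26

Open {F2, F4, F5, F6}.
  S1→F4 5, S2→F5 2, S3→F5 4, S4→F2 3, S5→F5 4, S6→F6 2, S7→F2 6  ⇒ total 26.
Compare {F1, F2, F5, F6}: total 27.
Compare {F1, F2, F4, F5}: total 28.
No size-4 selection does better; minimum is 26.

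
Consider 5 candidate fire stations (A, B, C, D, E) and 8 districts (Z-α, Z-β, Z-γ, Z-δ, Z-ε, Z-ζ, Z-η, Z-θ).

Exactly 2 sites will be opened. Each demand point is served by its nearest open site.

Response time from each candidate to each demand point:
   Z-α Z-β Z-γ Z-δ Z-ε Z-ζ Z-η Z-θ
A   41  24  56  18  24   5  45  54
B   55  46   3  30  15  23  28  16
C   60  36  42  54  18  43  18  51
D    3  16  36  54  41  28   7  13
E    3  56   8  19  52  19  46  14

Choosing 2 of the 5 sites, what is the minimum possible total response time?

110

Open {B, D}.
  Z-α→D 3, Z-β→D 16, Z-γ→B 3, Z-δ→B 30, Z-ε→B 15, Z-ζ→B 23, Z-η→D 7, Z-θ→D 13  ⇒ total 110.
Compare {A, D}: total 122.
Compare {D, E}: total 126.
No size-2 selection does better; minimum is 110.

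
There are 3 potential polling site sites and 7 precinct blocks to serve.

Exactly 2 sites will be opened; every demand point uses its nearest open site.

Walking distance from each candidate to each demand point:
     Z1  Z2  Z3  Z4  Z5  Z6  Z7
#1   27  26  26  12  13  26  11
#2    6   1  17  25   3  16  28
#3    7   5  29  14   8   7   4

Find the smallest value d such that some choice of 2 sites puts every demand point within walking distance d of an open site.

17

Open {#1, #2}.
  Farthest demand point is Z3 at walking distance 17 (to #2); all others are ≤ 17.
With {#2, #3} the worst case is 17.
With {#1, #3} the worst case is 26.
No size-2 selection achieves below 17.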